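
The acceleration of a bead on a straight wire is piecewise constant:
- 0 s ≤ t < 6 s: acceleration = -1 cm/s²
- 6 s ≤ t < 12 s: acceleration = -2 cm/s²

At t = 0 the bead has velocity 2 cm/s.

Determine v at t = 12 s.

Δv equals the area under the a-t graph; then v = v₀ + Δv.
0–6 s: -1 × 6 = -6 cm/s
6–12 s: -2 × 6 = -12 cm/s
Δv = -18 cm/s, so v(12) = 2 + (-18) = -16 cm/s.

-16 cm/s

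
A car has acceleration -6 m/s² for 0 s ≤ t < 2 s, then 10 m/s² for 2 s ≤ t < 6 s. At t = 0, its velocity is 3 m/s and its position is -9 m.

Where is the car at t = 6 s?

On each constant-a segment, Δv = aΔt and Δx = v₀Δt + ½aΔt²; chain segment to segment.
0–2 s: v starts 3 m/s; Δx = 3·2 + ½·-6·2² = -6 m; v ends -9 m/s.
2–6 s: v starts -9 m/s; Δx = -9·4 + ½·10·4² = 44 m; v ends 31 m/s.
x(6) = -9 + Σ Δx = 29 m.

29 m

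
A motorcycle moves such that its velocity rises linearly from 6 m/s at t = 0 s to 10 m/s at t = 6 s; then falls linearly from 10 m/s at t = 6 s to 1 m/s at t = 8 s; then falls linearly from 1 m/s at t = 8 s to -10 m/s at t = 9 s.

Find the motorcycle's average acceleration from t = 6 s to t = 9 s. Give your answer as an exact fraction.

Average acceleration = Δv/Δt = (-10 − 10)/(9 − 6) = -20/3 m/s².

-20/3 m/s²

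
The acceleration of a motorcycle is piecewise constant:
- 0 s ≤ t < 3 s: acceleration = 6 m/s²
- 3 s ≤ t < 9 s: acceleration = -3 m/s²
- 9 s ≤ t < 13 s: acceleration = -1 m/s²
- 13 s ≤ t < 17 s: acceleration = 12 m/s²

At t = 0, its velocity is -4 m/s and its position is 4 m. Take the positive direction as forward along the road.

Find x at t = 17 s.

On each constant-a segment, Δv = aΔt and Δx = v₀Δt + ½aΔt²; chain segment to segment.
0–3 s: v starts -4 m/s; Δx = -4·3 + ½·6·3² = 15 m; v ends 14 m/s.
3–9 s: v starts 14 m/s; Δx = 14·6 + ½·-3·6² = 30 m; v ends -4 m/s.
9–13 s: v starts -4 m/s; Δx = -4·4 + ½·-1·4² = -24 m; v ends -8 m/s.
13–17 s: v starts -8 m/s; Δx = -8·4 + ½·12·4² = 64 m; v ends 40 m/s.
x(17) = 4 + Σ Δx = 89 m.

89 m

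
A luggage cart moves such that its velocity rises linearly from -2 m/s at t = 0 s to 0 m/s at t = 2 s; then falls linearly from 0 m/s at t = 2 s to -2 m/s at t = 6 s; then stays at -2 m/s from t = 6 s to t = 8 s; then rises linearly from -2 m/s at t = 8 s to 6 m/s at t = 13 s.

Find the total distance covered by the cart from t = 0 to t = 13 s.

22.5 m

Distance (not displacement) is the total path length: add the absolute areas under v-t.
0–2 s: |½(-2 + 0)(2)| = 2 m
2–6 s: |½(0 + -2)(4)| = 4 m
6–8 s: |-2| × 2 = 4 m
8–13 s: v = 0 at t = 9.25 s; triangle areas 1.25 + 11.25 = 12.5 m
Total distance = 22.5 m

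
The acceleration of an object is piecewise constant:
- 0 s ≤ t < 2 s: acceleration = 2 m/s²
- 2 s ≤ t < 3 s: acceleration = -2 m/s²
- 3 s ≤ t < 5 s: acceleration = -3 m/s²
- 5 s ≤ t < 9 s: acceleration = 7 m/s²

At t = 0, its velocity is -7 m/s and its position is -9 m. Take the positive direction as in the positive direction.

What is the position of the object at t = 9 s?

On each constant-a segment, Δv = aΔt and Δx = v₀Δt + ½aΔt²; chain segment to segment.
0–2 s: v starts -7 m/s; Δx = -7·2 + ½·2·2² = -10 m; v ends -3 m/s.
2–3 s: v starts -3 m/s; Δx = -3·1 + ½·-2·1² = -4 m; v ends -5 m/s.
3–5 s: v starts -5 m/s; Δx = -5·2 + ½·-3·2² = -16 m; v ends -11 m/s.
5–9 s: v starts -11 m/s; Δx = -11·4 + ½·7·4² = 12 m; v ends 17 m/s.
x(9) = -9 + Σ Δx = -27 m.

-27 m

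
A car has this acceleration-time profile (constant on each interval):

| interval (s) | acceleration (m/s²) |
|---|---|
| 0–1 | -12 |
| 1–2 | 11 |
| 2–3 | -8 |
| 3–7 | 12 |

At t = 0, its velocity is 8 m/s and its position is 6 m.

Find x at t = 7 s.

On each constant-a segment, Δv = aΔt and Δx = v₀Δt + ½aΔt²; chain segment to segment.
0–1 s: v starts 8 m/s; Δx = 8·1 + ½·-12·1² = 2 m; v ends -4 m/s.
1–2 s: v starts -4 m/s; Δx = -4·1 + ½·11·1² = 1.5 m; v ends 7 m/s.
2–3 s: v starts 7 m/s; Δx = 7·1 + ½·-8·1² = 3 m; v ends -1 m/s.
3–7 s: v starts -1 m/s; Δx = -1·4 + ½·12·4² = 92 m; v ends 47 m/s.
x(7) = 6 + Σ Δx = 104.5 m.

104.5 m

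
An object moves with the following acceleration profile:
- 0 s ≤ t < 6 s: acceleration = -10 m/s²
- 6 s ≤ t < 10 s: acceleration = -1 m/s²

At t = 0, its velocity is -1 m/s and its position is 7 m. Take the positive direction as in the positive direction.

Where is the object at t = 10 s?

-431 m

On each constant-a segment, Δv = aΔt and Δx = v₀Δt + ½aΔt²; chain segment to segment.
0–6 s: v starts -1 m/s; Δx = -1·6 + ½·-10·6² = -186 m; v ends -61 m/s.
6–10 s: v starts -61 m/s; Δx = -61·4 + ½·-1·4² = -252 m; v ends -65 m/s.
x(10) = 7 + Σ Δx = -431 m.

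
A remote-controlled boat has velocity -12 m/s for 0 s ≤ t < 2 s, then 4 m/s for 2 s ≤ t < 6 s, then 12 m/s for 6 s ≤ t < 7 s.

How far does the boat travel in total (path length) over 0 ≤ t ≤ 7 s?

Distance (not displacement) is the total path length: add the absolute areas under v-t.
0–2 s: |-12| × 2 = 24 m
2–6 s: |4| × 4 = 16 m
6–7 s: |12| × 1 = 12 m
Total distance = 52 m

52 m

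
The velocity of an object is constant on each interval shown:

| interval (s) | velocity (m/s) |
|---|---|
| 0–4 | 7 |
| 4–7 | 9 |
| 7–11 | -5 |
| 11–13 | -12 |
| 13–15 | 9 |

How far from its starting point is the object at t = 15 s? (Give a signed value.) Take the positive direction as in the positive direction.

Net displacement equals the area under the velocity-time graph (areas below the axis count negative).
0–4 s: 7 × 4 = 28 m
4–7 s: 9 × 3 = 27 m
7–11 s: -5 × 4 = -20 m
11–13 s: -12 × 2 = -24 m
13–15 s: 9 × 2 = 18 m
Net displacement = 29 m

29 m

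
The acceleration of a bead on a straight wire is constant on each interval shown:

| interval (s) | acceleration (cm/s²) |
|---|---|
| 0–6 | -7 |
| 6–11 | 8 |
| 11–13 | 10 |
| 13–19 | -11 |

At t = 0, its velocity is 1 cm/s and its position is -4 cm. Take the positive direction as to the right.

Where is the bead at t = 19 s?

-295 cm

On each constant-a segment, Δv = aΔt and Δx = v₀Δt + ½aΔt²; chain segment to segment.
0–6 s: v starts 1 cm/s; Δx = 1·6 + ½·-7·6² = -120 cm; v ends -41 cm/s.
6–11 s: v starts -41 cm/s; Δx = -41·5 + ½·8·5² = -105 cm; v ends -1 cm/s.
11–13 s: v starts -1 cm/s; Δx = -1·2 + ½·10·2² = 18 cm; v ends 19 cm/s.
13–19 s: v starts 19 cm/s; Δx = 19·6 + ½·-11·6² = -84 cm; v ends -47 cm/s.
x(19) = -4 + Σ Δx = -295 cm.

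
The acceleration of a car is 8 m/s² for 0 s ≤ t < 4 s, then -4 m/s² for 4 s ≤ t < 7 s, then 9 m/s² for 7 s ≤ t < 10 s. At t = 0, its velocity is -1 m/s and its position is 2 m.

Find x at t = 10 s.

On each constant-a segment, Δv = aΔt and Δx = v₀Δt + ½aΔt²; chain segment to segment.
0–4 s: v starts -1 m/s; Δx = -1·4 + ½·8·4² = 60 m; v ends 31 m/s.
4–7 s: v starts 31 m/s; Δx = 31·3 + ½·-4·3² = 75 m; v ends 19 m/s.
7–10 s: v starts 19 m/s; Δx = 19·3 + ½·9·3² = 97.5 m; v ends 46 m/s.
x(10) = 2 + Σ Δx = 234.5 m.

234.5 m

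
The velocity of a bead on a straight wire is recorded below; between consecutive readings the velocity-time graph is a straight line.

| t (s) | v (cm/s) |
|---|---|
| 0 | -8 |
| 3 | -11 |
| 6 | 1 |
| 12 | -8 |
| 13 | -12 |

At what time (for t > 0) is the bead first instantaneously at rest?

v changes sign on 3–6 s (from -11 to 1); the graph is linear there, so v = 0 at t = 3 + (11)·(6 − 3)/(1 − -11) = 5.75 s.

t = 5.75 s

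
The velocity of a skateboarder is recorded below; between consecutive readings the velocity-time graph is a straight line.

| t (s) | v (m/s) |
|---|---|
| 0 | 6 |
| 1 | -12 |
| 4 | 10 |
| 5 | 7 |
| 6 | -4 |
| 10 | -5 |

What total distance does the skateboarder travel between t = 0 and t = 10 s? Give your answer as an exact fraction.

562/11 m

Distance (not displacement) is the total path length: add the absolute areas under v-t.
0–1 s: v = 0 at t = 1/3 s; triangle areas 1 + 4 = 5 m
1–4 s: v = 0 at t = 29/11 s; triangle areas 108/11 + 75/11 = 183/11 m
4–5 s: |½(10 + 7)(1)| = 8.5 m
5–6 s: v = 0 at t = 62/11 s; triangle areas 49/22 + 8/11 = 65/22 m
6–10 s: |½(-4 + -5)(4)| = 18 m
Total distance = 562/11 m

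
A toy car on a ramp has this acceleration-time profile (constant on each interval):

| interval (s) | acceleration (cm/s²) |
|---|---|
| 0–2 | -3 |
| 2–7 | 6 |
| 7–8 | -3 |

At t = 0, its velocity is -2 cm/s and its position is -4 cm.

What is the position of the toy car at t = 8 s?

41.5 cm

On each constant-a segment, Δv = aΔt and Δx = v₀Δt + ½aΔt²; chain segment to segment.
0–2 s: v starts -2 cm/s; Δx = -2·2 + ½·-3·2² = -10 cm; v ends -8 cm/s.
2–7 s: v starts -8 cm/s; Δx = -8·5 + ½·6·5² = 35 cm; v ends 22 cm/s.
7–8 s: v starts 22 cm/s; Δx = 22·1 + ½·-3·1² = 20.5 cm; v ends 19 cm/s.
x(8) = -4 + Σ Δx = 41.5 cm.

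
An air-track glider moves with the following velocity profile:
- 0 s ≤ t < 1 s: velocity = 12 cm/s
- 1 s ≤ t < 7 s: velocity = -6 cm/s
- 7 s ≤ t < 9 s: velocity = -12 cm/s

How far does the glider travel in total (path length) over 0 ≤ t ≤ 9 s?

72 cm

Total distance travelled is ∫|v| dt — sum the magnitudes of each area piece.
0–1 s: |12| × 1 = 12 cm
1–7 s: |-6| × 6 = 36 cm
7–9 s: |-12| × 2 = 24 cm
Total distance = 72 cm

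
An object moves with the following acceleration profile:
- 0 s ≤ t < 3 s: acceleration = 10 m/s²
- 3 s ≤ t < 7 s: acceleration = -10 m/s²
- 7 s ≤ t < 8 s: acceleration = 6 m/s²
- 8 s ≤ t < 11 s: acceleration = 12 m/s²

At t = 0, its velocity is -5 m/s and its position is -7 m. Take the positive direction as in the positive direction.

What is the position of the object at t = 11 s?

On each constant-a segment, Δv = aΔt and Δx = v₀Δt + ½aΔt²; chain segment to segment.
0–3 s: v starts -5 m/s; Δx = -5·3 + ½·10·3² = 30 m; v ends 25 m/s.
3–7 s: v starts 25 m/s; Δx = 25·4 + ½·-10·4² = 20 m; v ends -15 m/s.
7–8 s: v starts -15 m/s; Δx = -15·1 + ½·6·1² = -12 m; v ends -9 m/s.
8–11 s: v starts -9 m/s; Δx = -9·3 + ½·12·3² = 27 m; v ends 27 m/s.
x(11) = -7 + Σ Δx = 58 m.

58 m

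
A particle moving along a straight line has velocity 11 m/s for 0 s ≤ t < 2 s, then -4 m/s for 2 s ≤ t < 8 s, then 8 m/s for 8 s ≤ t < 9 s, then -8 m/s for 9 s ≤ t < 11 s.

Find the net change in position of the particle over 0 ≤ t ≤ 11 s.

Displacement is the signed area under the v-t curve.
0–2 s: 11 × 2 = 22 m
2–8 s: -4 × 6 = -24 m
8–9 s: 8 × 1 = 8 m
9–11 s: -8 × 2 = -16 m
Net displacement = -10 m

-10 m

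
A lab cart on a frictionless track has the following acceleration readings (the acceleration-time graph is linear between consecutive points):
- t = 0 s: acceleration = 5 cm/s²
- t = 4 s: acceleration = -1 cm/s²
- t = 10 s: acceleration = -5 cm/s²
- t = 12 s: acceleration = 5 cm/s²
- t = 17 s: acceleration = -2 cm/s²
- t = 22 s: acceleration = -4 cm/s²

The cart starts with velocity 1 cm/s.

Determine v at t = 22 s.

Δv equals the area under the a-t graph; then v = v₀ + Δv.
0–4 s: ½(5 + -1)(4) = 8 cm/s
4–10 s: ½(-1 + -5)(6) = -18 cm/s
10–12 s: ½(-5 + 5)(2) = 0 cm/s
12–17 s: ½(5 + -2)(5) = 7.5 cm/s
17–22 s: ½(-2 + -4)(5) = -15 cm/s
Δv = -17.5 cm/s, so v(22) = 1 + (-17.5) = -16.5 cm/s.

-16.5 cm/s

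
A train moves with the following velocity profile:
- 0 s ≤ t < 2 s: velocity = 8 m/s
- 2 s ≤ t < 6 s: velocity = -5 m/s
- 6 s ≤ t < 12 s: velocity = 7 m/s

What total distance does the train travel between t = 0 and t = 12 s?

Total distance travelled is ∫|v| dt — sum the magnitudes of each area piece.
0–2 s: |8| × 2 = 16 m
2–6 s: |-5| × 4 = 20 m
6–12 s: |7| × 6 = 42 m
Total distance = 78 m

78 m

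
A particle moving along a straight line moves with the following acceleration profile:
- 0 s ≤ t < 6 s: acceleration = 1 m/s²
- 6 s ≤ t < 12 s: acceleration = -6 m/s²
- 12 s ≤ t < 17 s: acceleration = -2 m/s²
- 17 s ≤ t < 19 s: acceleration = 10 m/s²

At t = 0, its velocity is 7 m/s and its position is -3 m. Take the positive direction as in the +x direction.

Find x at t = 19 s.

-159 m

On each constant-a segment, Δv = aΔt and Δx = v₀Δt + ½aΔt²; chain segment to segment.
0–6 s: v starts 7 m/s; Δx = 7·6 + ½·1·6² = 60 m; v ends 13 m/s.
6–12 s: v starts 13 m/s; Δx = 13·6 + ½·-6·6² = -30 m; v ends -23 m/s.
12–17 s: v starts -23 m/s; Δx = -23·5 + ½·-2·5² = -140 m; v ends -33 m/s.
17–19 s: v starts -33 m/s; Δx = -33·2 + ½·10·2² = -46 m; v ends -13 m/s.
x(19) = -3 + Σ Δx = -159 m.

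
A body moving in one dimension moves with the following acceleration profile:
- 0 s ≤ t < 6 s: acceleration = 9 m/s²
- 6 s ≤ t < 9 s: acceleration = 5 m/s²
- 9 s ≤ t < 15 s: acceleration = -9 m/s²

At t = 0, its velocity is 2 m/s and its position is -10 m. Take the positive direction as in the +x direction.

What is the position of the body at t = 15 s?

618.5 m

On each constant-a segment, Δv = aΔt and Δx = v₀Δt + ½aΔt²; chain segment to segment.
0–6 s: v starts 2 m/s; Δx = 2·6 + ½·9·6² = 174 m; v ends 56 m/s.
6–9 s: v starts 56 m/s; Δx = 56·3 + ½·5·3² = 190.5 m; v ends 71 m/s.
9–15 s: v starts 71 m/s; Δx = 71·6 + ½·-9·6² = 264 m; v ends 17 m/s.
x(15) = -10 + Σ Δx = 618.5 m.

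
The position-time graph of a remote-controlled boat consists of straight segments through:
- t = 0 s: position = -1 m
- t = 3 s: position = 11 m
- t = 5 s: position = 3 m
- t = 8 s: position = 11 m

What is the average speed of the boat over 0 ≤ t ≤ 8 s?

3.5 m/s

Average speed = (total path length)/(elapsed time); on a piecewise-linear x-t graph the path length is Σ|Δx|.
0–3 s: |Δx| = |11 − -1| = 12 m
3–5 s: |Δx| = |3 − 11| = 8 m
5–8 s: |Δx| = |11 − 3| = 8 m
Total path = 28 m; average speed = 28/8 = 3.5 m/s.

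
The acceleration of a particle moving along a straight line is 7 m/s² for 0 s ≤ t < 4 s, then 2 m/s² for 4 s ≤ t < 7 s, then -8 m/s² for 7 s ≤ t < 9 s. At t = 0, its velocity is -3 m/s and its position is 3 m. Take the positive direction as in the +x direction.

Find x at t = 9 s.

On each constant-a segment, Δv = aΔt and Δx = v₀Δt + ½aΔt²; chain segment to segment.
0–4 s: v starts -3 m/s; Δx = -3·4 + ½·7·4² = 44 m; v ends 25 m/s.
4–7 s: v starts 25 m/s; Δx = 25·3 + ½·2·3² = 84 m; v ends 31 m/s.
7–9 s: v starts 31 m/s; Δx = 31·2 + ½·-8·2² = 46 m; v ends 15 m/s.
x(9) = 3 + Σ Δx = 177 m.

177 m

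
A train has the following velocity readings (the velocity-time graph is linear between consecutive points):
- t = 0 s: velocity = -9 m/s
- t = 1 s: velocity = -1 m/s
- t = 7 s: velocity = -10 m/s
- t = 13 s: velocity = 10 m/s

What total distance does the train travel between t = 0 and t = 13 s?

Total distance travelled is ∫|v| dt — sum the magnitudes of each area piece.
0–1 s: |½(-9 + -1)(1)| = 5 m
1–7 s: |½(-1 + -10)(6)| = 33 m
7–13 s: v = 0 at t = 10 s; triangle areas 15 + 15 = 30 m
Total distance = 68 m

68 m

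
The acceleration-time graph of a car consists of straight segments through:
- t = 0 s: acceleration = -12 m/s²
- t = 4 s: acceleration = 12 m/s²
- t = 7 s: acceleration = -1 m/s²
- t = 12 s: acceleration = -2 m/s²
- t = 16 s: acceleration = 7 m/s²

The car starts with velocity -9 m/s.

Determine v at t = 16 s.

Δv equals the area under the a-t graph; then v = v₀ + Δv.
0–4 s: ½(-12 + 12)(4) = 0 m/s
4–7 s: ½(12 + -1)(3) = 16.5 m/s
7–12 s: ½(-1 + -2)(5) = -7.5 m/s
12–16 s: ½(-2 + 7)(4) = 10 m/s
Δv = 19 m/s, so v(16) = -9 + (19) = 10 m/s.

10 m/s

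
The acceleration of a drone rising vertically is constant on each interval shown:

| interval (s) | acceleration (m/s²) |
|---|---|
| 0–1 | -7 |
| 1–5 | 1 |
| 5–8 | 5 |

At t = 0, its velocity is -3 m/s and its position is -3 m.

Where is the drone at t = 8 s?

-37 m

On each constant-a segment, Δv = aΔt and Δx = v₀Δt + ½aΔt²; chain segment to segment.
0–1 s: v starts -3 m/s; Δx = -3·1 + ½·-7·1² = -6.5 m; v ends -10 m/s.
1–5 s: v starts -10 m/s; Δx = -10·4 + ½·1·4² = -32 m; v ends -6 m/s.
5–8 s: v starts -6 m/s; Δx = -6·3 + ½·5·3² = 4.5 m; v ends 9 m/s.
x(8) = -3 + Σ Δx = -37 m.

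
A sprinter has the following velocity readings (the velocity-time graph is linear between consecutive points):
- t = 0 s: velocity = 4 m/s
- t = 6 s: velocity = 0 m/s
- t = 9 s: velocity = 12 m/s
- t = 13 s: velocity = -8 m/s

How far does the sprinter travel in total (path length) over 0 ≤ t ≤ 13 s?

Total distance travelled is ∫|v| dt — sum the magnitudes of each area piece.
0–6 s: |½(4 + 0)(6)| = 12 m
6–9 s: |½(0 + 12)(3)| = 18 m
9–13 s: v = 0 at t = 11.4 s; triangle areas 14.4 + 6.4 = 20.8 m
Total distance = 50.8 m

50.8 m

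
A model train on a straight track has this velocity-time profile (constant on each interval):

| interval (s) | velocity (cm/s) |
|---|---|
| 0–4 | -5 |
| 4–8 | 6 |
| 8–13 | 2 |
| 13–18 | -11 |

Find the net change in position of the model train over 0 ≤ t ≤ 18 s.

-41 cm

Displacement is the signed area under the v-t curve.
0–4 s: -5 × 4 = -20 cm
4–8 s: 6 × 4 = 24 cm
8–13 s: 2 × 5 = 10 cm
13–18 s: -11 × 5 = -55 cm
Net displacement = -41 cm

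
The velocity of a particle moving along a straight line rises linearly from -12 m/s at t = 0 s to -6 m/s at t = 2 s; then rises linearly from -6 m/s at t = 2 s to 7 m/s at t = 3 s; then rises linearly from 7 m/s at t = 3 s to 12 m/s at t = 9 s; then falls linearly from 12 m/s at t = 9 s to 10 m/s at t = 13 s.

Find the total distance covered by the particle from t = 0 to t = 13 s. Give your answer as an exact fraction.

3179/26 m

Total distance travelled is ∫|v| dt — sum the magnitudes of each area piece.
0–2 s: |½(-12 + -6)(2)| = 18 m
2–3 s: v = 0 at t = 32/13 s; triangle areas 18/13 + 49/26 = 85/26 m
3–9 s: |½(7 + 12)(6)| = 57 m
9–13 s: |½(12 + 10)(4)| = 44 m
Total distance = 3179/26 m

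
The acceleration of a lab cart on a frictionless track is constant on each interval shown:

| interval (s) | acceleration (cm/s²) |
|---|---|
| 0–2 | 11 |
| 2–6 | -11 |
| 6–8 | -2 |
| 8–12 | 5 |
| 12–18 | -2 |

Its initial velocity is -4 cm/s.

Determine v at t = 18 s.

Δv equals the area under the a-t graph; then v = v₀ + Δv.
0–2 s: 11 × 2 = 22 cm/s
2–6 s: -11 × 4 = -44 cm/s
6–8 s: -2 × 2 = -4 cm/s
8–12 s: 5 × 4 = 20 cm/s
12–18 s: -2 × 6 = -12 cm/s
Δv = -18 cm/s, so v(18) = -4 + (-18) = -22 cm/s.

-22 cm/s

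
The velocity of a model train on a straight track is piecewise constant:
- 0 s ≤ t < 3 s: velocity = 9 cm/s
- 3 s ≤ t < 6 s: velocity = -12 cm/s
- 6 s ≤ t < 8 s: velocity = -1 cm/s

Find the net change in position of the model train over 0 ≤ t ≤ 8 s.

Displacement is the signed area under the v-t curve.
0–3 s: 9 × 3 = 27 cm
3–6 s: -12 × 3 = -36 cm
6–8 s: -1 × 2 = -2 cm
Net displacement = -11 cm

-11 cm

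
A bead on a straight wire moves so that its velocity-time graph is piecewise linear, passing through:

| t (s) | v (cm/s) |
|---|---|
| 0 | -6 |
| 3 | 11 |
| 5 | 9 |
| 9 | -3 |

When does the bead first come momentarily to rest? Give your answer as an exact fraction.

v changes sign on 0–3 s (from -6 to 11); the graph is linear there, so v = 0 at t = 0 + (6)·(3 − 0)/(11 − -6) = 18/17 s.

t = 18/17 s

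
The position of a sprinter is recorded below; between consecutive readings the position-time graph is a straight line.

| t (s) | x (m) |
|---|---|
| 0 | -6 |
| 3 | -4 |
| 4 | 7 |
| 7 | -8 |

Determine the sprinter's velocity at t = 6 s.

Velocity is the slope of the x-t graph on 4–7 s: (-8 − 7)/(7 − 4) = -5 m/s.

-5 m/s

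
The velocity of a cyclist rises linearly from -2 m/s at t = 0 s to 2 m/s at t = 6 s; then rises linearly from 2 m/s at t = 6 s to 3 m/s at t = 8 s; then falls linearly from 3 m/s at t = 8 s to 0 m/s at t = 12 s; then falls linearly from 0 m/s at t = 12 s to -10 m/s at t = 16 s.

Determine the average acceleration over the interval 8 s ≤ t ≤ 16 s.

Average acceleration = Δv/Δt = (-10 − 3)/(16 − 8) = -1.625 m/s².

-1.625 m/s²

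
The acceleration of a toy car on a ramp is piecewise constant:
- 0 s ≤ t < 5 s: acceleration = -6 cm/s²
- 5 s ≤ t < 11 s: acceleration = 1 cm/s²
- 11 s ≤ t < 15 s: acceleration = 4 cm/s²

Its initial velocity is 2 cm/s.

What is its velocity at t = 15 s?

-6 cm/s

Δv equals the area under the a-t graph; then v = v₀ + Δv.
0–5 s: -6 × 5 = -30 cm/s
5–11 s: 1 × 6 = 6 cm/s
11–15 s: 4 × 4 = 16 cm/s
Δv = -8 cm/s, so v(15) = 2 + (-8) = -6 cm/s.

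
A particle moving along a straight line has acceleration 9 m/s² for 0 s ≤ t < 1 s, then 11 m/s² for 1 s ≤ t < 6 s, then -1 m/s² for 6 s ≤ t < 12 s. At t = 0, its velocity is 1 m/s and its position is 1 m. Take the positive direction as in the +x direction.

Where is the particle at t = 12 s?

On each constant-a segment, Δv = aΔt and Δx = v₀Δt + ½aΔt²; chain segment to segment.
0–1 s: v starts 1 m/s; Δx = 1·1 + ½·9·1² = 5.5 m; v ends 10 m/s.
1–6 s: v starts 10 m/s; Δx = 10·5 + ½·11·5² = 187.5 m; v ends 65 m/s.
6–12 s: v starts 65 m/s; Δx = 65·6 + ½·-1·6² = 372 m; v ends 59 m/s.
x(12) = 1 + Σ Δx = 566 m.

566 m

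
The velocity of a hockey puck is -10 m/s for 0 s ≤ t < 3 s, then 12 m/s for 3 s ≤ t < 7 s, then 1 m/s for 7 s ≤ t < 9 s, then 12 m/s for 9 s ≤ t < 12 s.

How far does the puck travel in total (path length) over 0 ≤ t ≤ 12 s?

116 m

Total distance travelled is ∫|v| dt — sum the magnitudes of each area piece.
0–3 s: |-10| × 3 = 30 m
3–7 s: |12| × 4 = 48 m
7–9 s: |1| × 2 = 2 m
9–12 s: |12| × 3 = 36 m
Total distance = 116 m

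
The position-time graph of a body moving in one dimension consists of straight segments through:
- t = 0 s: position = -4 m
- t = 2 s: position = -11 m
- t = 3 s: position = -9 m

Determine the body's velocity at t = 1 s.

Velocity is the slope of the x-t graph on 0–2 s: (-11 − -4)/(2 − 0) = -3.5 m/s.

-3.5 m/s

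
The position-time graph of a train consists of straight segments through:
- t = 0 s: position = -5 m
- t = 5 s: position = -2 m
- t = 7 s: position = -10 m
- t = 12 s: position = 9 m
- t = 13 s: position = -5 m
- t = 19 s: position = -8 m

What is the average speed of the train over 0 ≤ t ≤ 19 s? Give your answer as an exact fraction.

47/19 m/s

Average speed = (total path length)/(elapsed time); on a piecewise-linear x-t graph the path length is Σ|Δx|.
0–5 s: |Δx| = |-2 − -5| = 3 m
5–7 s: |Δx| = |-10 − -2| = 8 m
7–12 s: |Δx| = |9 − -10| = 19 m
12–13 s: |Δx| = |-5 − 9| = 14 m
13–19 s: |Δx| = |-8 − -5| = 3 m
Total path = 47 m; average speed = 47/19 = 47/19 m/s.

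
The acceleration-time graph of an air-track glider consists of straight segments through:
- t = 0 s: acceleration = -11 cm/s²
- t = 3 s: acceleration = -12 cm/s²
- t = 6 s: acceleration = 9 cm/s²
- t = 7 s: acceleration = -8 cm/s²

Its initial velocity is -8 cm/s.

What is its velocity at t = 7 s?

-46.5 cm/s

Δv equals the area under the a-t graph; then v = v₀ + Δv.
0–3 s: ½(-11 + -12)(3) = -34.5 cm/s
3–6 s: ½(-12 + 9)(3) = -4.5 cm/s
6–7 s: ½(9 + -8)(1) = 0.5 cm/s
Δv = -38.5 cm/s, so v(7) = -8 + (-38.5) = -46.5 cm/s.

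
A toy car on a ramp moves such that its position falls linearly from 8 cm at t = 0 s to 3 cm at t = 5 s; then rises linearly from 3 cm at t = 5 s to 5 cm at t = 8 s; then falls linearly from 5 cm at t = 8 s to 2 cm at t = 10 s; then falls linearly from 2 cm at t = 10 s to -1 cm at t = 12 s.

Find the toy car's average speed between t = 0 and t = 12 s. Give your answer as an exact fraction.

13/12 cm/s

Average speed = (total path length)/(elapsed time); on a piecewise-linear x-t graph the path length is Σ|Δx|.
0–5 s: |Δx| = |3 − 8| = 5 cm
5–8 s: |Δx| = |5 − 3| = 2 cm
8–10 s: |Δx| = |2 − 5| = 3 cm
10–12 s: |Δx| = |-1 − 2| = 3 cm
Total path = 13 cm; average speed = 13/12 = 13/12 cm/s.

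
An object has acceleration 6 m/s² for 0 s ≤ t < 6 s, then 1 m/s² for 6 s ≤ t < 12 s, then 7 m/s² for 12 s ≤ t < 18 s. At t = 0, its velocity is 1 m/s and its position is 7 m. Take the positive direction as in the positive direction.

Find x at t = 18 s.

745 m

On each constant-a segment, Δv = aΔt and Δx = v₀Δt + ½aΔt²; chain segment to segment.
0–6 s: v starts 1 m/s; Δx = 1·6 + ½·6·6² = 114 m; v ends 37 m/s.
6–12 s: v starts 37 m/s; Δx = 37·6 + ½·1·6² = 240 m; v ends 43 m/s.
12–18 s: v starts 43 m/s; Δx = 43·6 + ½·7·6² = 384 m; v ends 85 m/s.
x(18) = 7 + Σ Δx = 745 m.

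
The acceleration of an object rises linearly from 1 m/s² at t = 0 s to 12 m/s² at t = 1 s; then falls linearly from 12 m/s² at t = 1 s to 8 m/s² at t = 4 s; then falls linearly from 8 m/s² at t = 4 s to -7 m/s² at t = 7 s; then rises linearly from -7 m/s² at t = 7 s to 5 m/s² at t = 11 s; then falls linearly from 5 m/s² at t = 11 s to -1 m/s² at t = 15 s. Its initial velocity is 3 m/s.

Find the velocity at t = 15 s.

45 m/s

Δv equals the area under the a-t graph; then v = v₀ + Δv.
0–1 s: ½(1 + 12)(1) = 6.5 m/s
1–4 s: ½(12 + 8)(3) = 30 m/s
4–7 s: ½(8 + -7)(3) = 1.5 m/s
7–11 s: ½(-7 + 5)(4) = -4 m/s
11–15 s: ½(5 + -1)(4) = 8 m/s
Δv = 42 m/s, so v(15) = 3 + (42) = 45 m/s.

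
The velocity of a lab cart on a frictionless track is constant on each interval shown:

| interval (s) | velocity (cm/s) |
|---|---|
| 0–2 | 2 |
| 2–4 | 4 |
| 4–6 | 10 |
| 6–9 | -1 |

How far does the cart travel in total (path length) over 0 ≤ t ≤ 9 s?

Total distance travelled is ∫|v| dt — sum the magnitudes of each area piece.
0–2 s: |2| × 2 = 4 cm
2–4 s: |4| × 2 = 8 cm
4–6 s: |10| × 2 = 20 cm
6–9 s: |-1| × 3 = 3 cm
Total distance = 35 cm

35 cm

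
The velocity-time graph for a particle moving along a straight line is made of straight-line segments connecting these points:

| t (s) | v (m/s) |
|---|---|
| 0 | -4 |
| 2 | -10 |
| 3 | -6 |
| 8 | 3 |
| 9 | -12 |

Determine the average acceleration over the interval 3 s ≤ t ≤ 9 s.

-1 m/s²

Average acceleration = Δv/Δt = (-12 − -6)/(9 − 3) = -1 m/s².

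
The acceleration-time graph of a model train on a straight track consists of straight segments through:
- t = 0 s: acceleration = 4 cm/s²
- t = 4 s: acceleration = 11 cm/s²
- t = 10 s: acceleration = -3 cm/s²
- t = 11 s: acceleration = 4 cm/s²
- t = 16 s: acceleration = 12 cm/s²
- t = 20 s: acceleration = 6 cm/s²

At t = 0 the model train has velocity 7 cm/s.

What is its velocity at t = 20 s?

Δv equals the area under the a-t graph; then v = v₀ + Δv.
0–4 s: ½(4 + 11)(4) = 30 cm/s
4–10 s: ½(11 + -3)(6) = 24 cm/s
10–11 s: ½(-3 + 4)(1) = 0.5 cm/s
11–16 s: ½(4 + 12)(5) = 40 cm/s
16–20 s: ½(12 + 6)(4) = 36 cm/s
Δv = 130.5 cm/s, so v(20) = 7 + (130.5) = 137.5 cm/s.

137.5 cm/s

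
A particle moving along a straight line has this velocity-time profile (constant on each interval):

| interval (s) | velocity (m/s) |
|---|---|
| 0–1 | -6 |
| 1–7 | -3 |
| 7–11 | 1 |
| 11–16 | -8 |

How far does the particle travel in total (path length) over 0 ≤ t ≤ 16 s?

Distance (not displacement) is the total path length: add the absolute areas under v-t.
0–1 s: |-6| × 1 = 6 m
1–7 s: |-3| × 6 = 18 m
7–11 s: |1| × 4 = 4 m
11–16 s: |-8| × 5 = 40 m
Total distance = 68 m

68 m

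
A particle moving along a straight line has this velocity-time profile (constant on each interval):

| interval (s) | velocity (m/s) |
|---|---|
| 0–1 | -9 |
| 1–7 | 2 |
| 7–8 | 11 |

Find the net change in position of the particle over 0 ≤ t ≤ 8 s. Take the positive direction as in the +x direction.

14 m

Displacement is the signed area under the v-t curve.
0–1 s: -9 × 1 = -9 m
1–7 s: 2 × 6 = 12 m
7–8 s: 11 × 1 = 11 m
Net displacement = 14 m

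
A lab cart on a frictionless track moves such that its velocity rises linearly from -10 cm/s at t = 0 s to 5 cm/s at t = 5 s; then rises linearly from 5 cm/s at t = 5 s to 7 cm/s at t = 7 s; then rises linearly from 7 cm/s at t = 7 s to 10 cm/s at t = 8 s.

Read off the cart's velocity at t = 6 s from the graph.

On 5–7 s the graph is linear from 5 to 7 cm/s: v(6) = 5 + (7 − 5)·(6 − 5)/(7 − 5) = 6 cm/s.

6 cm/s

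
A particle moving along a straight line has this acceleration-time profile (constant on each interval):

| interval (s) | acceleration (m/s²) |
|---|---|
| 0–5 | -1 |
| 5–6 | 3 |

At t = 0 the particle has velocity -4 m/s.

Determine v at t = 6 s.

-6 m/s

Δv equals the area under the a-t graph; then v = v₀ + Δv.
0–5 s: -1 × 5 = -5 m/s
5–6 s: 3 × 1 = 3 m/s
Δv = -2 m/s, so v(6) = -4 + (-2) = -6 m/s.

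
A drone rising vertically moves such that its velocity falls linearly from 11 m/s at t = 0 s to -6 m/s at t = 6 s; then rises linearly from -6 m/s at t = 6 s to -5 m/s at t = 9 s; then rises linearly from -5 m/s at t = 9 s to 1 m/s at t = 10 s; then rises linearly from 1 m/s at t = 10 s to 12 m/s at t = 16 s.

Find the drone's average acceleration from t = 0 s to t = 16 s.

Average acceleration = Δv/Δt = (12 − 11)/(16 − 0) = 0.0625 m/s².

0.0625 m/s²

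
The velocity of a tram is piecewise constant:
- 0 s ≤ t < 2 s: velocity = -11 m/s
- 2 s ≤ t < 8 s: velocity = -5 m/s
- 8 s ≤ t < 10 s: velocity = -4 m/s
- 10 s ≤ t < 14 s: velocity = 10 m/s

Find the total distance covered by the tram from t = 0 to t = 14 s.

100 m

Total distance travelled is ∫|v| dt — sum the magnitudes of each area piece.
0–2 s: |-11| × 2 = 22 m
2–8 s: |-5| × 6 = 30 m
8–10 s: |-4| × 2 = 8 m
10–14 s: |10| × 4 = 40 m
Total distance = 100 m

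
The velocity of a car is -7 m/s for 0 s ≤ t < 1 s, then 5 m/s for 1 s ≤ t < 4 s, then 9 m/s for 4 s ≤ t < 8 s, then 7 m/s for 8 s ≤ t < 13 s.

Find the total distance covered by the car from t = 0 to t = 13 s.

Distance (not displacement) is the total path length: add the absolute areas under v-t.
0–1 s: |-7| × 1 = 7 m
1–4 s: |5| × 3 = 15 m
4–8 s: |9| × 4 = 36 m
8–13 s: |7| × 5 = 35 m
Total distance = 93 m

93 m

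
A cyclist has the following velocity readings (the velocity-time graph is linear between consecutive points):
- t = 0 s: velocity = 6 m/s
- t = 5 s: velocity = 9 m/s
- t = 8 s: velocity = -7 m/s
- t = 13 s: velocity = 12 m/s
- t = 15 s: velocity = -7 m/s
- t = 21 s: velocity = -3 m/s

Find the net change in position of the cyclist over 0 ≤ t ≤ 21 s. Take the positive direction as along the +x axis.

Net displacement equals the area under the velocity-time graph (areas below the axis count negative).
0–5 s: ½(6 + 9)(5) = 37.5 m
5–8 s: ½(9 + -7)(3) = 3 m
8–13 s: ½(-7 + 12)(5) = 12.5 m
13–15 s: ½(12 + -7)(2) = 5 m
15–21 s: ½(-7 + -3)(6) = -30 m
Net displacement = 28 m

28 m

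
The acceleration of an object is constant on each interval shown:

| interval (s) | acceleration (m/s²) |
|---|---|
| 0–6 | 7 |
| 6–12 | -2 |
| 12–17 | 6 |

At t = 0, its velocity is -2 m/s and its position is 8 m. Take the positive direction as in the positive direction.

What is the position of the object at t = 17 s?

541 m

On each constant-a segment, Δv = aΔt and Δx = v₀Δt + ½aΔt²; chain segment to segment.
0–6 s: v starts -2 m/s; Δx = -2·6 + ½·7·6² = 114 m; v ends 40 m/s.
6–12 s: v starts 40 m/s; Δx = 40·6 + ½·-2·6² = 204 m; v ends 28 m/s.
12–17 s: v starts 28 m/s; Δx = 28·5 + ½·6·5² = 215 m; v ends 58 m/s.
x(17) = 8 + Σ Δx = 541 m.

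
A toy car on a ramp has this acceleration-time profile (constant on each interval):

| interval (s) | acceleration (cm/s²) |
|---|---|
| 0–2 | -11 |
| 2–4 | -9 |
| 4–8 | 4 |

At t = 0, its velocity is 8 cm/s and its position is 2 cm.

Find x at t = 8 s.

On each constant-a segment, Δv = aΔt and Δx = v₀Δt + ½aΔt²; chain segment to segment.
0–2 s: v starts 8 cm/s; Δx = 8·2 + ½·-11·2² = -6 cm; v ends -14 cm/s.
2–4 s: v starts -14 cm/s; Δx = -14·2 + ½·-9·2² = -46 cm; v ends -32 cm/s.
4–8 s: v starts -32 cm/s; Δx = -32·4 + ½·4·4² = -96 cm; v ends -16 cm/s.
x(8) = 2 + Σ Δx = -146 cm.

-146 cm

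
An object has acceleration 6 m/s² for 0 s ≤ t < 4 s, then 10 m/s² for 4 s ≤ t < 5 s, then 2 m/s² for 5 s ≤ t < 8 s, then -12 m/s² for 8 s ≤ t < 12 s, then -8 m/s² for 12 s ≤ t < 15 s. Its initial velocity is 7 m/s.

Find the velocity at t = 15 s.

Δv equals the area under the a-t graph; then v = v₀ + Δv.
0–4 s: 6 × 4 = 24 m/s
4–5 s: 10 × 1 = 10 m/s
5–8 s: 2 × 3 = 6 m/s
8–12 s: -12 × 4 = -48 m/s
12–15 s: -8 × 3 = -24 m/s
Δv = -32 m/s, so v(15) = 7 + (-32) = -25 m/s.

-25 m/s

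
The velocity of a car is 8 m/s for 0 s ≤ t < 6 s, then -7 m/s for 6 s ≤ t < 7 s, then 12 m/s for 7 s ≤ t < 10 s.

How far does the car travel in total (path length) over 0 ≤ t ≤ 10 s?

91 m

Distance (not displacement) is the total path length: add the absolute areas under v-t.
0–6 s: |8| × 6 = 48 m
6–7 s: |-7| × 1 = 7 m
7–10 s: |12| × 3 = 36 m
Total distance = 91 m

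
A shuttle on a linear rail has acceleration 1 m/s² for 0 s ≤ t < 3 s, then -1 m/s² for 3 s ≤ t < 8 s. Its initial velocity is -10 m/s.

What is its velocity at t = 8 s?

Δv equals the area under the a-t graph; then v = v₀ + Δv.
0–3 s: 1 × 3 = 3 m/s
3–8 s: -1 × 5 = -5 m/s
Δv = -2 m/s, so v(8) = -10 + (-2) = -12 m/s.

-12 m/s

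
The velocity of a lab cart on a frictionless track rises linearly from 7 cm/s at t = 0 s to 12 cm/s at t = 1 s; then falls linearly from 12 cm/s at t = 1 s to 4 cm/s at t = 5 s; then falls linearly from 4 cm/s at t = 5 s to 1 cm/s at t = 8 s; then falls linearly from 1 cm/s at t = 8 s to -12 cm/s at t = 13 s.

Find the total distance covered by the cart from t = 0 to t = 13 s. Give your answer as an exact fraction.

1999/26 cm

Distance (not displacement) is the total path length: add the absolute areas under v-t.
0–1 s: |½(7 + 12)(1)| = 9.5 cm
1–5 s: |½(12 + 4)(4)| = 32 cm
5–8 s: |½(4 + 1)(3)| = 7.5 cm
8–13 s: v = 0 at t = 109/13 s; triangle areas 5/26 + 360/13 = 725/26 cm
Total distance = 1999/26 cm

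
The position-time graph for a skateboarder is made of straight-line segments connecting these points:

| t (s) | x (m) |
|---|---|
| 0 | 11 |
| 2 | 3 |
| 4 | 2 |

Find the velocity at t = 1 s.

Velocity is the slope of the x-t graph on 0–2 s: (3 − 11)/(2 − 0) = -4 m/s.

-4 m/s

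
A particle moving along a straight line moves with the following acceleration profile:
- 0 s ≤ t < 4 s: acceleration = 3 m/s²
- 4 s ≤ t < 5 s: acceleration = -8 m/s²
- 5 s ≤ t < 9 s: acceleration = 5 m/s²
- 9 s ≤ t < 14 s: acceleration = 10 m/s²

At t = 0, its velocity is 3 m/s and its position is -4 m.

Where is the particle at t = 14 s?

371 m

On each constant-a segment, Δv = aΔt and Δx = v₀Δt + ½aΔt²; chain segment to segment.
0–4 s: v starts 3 m/s; Δx = 3·4 + ½·3·4² = 36 m; v ends 15 m/s.
4–5 s: v starts 15 m/s; Δx = 15·1 + ½·-8·1² = 11 m; v ends 7 m/s.
5–9 s: v starts 7 m/s; Δx = 7·4 + ½·5·4² = 68 m; v ends 27 m/s.
9–14 s: v starts 27 m/s; Δx = 27·5 + ½·10·5² = 260 m; v ends 77 m/s.
x(14) = -4 + Σ Δx = 371 m.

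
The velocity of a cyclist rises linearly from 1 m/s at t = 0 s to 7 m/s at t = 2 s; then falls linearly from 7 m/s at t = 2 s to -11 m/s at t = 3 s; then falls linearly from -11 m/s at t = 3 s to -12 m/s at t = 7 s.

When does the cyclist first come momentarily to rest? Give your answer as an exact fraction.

v changes sign on 2–3 s (from 7 to -11); the graph is linear there, so v = 0 at t = 2 + (-7)·(3 − 2)/(-11 − 7) = 43/18 s.

t = 43/18 s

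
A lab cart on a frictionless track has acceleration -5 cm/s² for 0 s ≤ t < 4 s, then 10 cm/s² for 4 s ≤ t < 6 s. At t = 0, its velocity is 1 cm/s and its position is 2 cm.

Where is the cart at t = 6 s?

On each constant-a segment, Δv = aΔt and Δx = v₀Δt + ½aΔt²; chain segment to segment.
0–4 s: v starts 1 cm/s; Δx = 1·4 + ½·-5·4² = -36 cm; v ends -19 cm/s.
4–6 s: v starts -19 cm/s; Δx = -19·2 + ½·10·2² = -18 cm; v ends 1 cm/s.
x(6) = 2 + Σ Δx = -52 cm.

-52 cm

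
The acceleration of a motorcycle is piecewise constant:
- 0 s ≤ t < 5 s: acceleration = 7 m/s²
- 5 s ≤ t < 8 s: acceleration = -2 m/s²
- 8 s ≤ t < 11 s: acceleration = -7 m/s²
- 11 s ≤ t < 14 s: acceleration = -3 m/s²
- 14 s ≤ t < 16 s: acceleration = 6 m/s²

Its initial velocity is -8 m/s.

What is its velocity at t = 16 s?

Δv equals the area under the a-t graph; then v = v₀ + Δv.
0–5 s: 7 × 5 = 35 m/s
5–8 s: -2 × 3 = -6 m/s
8–11 s: -7 × 3 = -21 m/s
11–14 s: -3 × 3 = -9 m/s
14–16 s: 6 × 2 = 12 m/s
Δv = 11 m/s, so v(16) = -8 + (11) = 3 m/s.

3 m/s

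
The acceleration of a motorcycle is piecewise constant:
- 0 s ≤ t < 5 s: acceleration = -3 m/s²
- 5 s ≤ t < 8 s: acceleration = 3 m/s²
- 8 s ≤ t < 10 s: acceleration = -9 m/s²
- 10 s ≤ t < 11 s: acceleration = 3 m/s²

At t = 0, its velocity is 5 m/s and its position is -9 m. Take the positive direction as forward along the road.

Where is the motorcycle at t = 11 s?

On each constant-a segment, Δv = aΔt and Δx = v₀Δt + ½aΔt²; chain segment to segment.
0–5 s: v starts 5 m/s; Δx = 5·5 + ½·-3·5² = -12.5 m; v ends -10 m/s.
5–8 s: v starts -10 m/s; Δx = -10·3 + ½·3·3² = -16.5 m; v ends -1 m/s.
8–10 s: v starts -1 m/s; Δx = -1·2 + ½·-9·2² = -20 m; v ends -19 m/s.
10–11 s: v starts -19 m/s; Δx = -19·1 + ½·3·1² = -17.5 m; v ends -16 m/s.
x(11) = -9 + Σ Δx = -75.5 m.

-75.5 m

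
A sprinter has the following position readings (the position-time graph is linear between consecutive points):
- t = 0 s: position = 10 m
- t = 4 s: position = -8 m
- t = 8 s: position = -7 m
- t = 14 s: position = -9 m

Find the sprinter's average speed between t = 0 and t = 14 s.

1.5 m/s

Average speed = (total path length)/(elapsed time); on a piecewise-linear x-t graph the path length is Σ|Δx|.
0–4 s: |Δx| = |-8 − 10| = 18 m
4–8 s: |Δx| = |-7 − -8| = 1 m
8–14 s: |Δx| = |-9 − -7| = 2 m
Total path = 21 m; average speed = 21/14 = 1.5 m/s.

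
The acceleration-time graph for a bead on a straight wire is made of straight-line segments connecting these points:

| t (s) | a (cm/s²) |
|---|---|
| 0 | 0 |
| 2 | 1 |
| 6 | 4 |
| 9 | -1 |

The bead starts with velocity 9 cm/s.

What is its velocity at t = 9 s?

Δv equals the area under the a-t graph; then v = v₀ + Δv.
0–2 s: ½(0 + 1)(2) = 1 cm/s
2–6 s: ½(1 + 4)(4) = 10 cm/s
6–9 s: ½(4 + -1)(3) = 4.5 cm/s
Δv = 15.5 cm/s, so v(9) = 9 + (15.5) = 24.5 cm/s.

24.5 cm/s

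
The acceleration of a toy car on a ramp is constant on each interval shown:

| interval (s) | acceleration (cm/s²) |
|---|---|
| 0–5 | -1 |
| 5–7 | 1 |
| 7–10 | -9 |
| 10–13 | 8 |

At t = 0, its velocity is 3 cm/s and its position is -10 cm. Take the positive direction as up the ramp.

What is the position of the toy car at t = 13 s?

-95 cm

On each constant-a segment, Δv = aΔt and Δx = v₀Δt + ½aΔt²; chain segment to segment.
0–5 s: v starts 3 cm/s; Δx = 3·5 + ½·-1·5² = 2.5 cm; v ends -2 cm/s.
5–7 s: v starts -2 cm/s; Δx = -2·2 + ½·1·2² = -2 cm; v ends 0 cm/s.
7–10 s: v starts 0 cm/s; Δx = 0·3 + ½·-9·3² = -40.5 cm; v ends -27 cm/s.
10–13 s: v starts -27 cm/s; Δx = -27·3 + ½·8·3² = -45 cm; v ends -3 cm/s.
x(13) = -10 + Σ Δx = -95 cm.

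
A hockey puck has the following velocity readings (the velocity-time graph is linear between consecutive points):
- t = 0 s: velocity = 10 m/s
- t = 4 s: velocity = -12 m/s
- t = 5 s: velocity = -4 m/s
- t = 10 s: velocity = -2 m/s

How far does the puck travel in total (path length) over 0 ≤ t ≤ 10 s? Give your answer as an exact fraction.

Total distance travelled is ∫|v| dt — sum the magnitudes of each area piece.
0–4 s: v = 0 at t = 20/11 s; triangle areas 100/11 + 144/11 = 244/11 m
4–5 s: |½(-12 + -4)(1)| = 8 m
5–10 s: |½(-4 + -2)(5)| = 15 m
Total distance = 497/11 m

497/11 m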